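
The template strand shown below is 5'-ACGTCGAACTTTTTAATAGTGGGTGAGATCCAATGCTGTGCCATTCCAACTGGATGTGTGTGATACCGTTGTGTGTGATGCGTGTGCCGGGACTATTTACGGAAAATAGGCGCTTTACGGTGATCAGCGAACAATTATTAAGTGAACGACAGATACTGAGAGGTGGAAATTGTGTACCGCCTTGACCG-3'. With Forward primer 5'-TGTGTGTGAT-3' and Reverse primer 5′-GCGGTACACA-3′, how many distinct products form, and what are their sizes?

Two products: 126 bp, 111 bp

The forward primer TGTGTGTGAT matches the top strand at positions 55–64, 70–79.
The reverse primer's reverse complement is TGTGTACCGC, matching at positions 171–180.
Each forward site pairs with the reverse site to give a product ending at position 180: sizes 126, 111 bp.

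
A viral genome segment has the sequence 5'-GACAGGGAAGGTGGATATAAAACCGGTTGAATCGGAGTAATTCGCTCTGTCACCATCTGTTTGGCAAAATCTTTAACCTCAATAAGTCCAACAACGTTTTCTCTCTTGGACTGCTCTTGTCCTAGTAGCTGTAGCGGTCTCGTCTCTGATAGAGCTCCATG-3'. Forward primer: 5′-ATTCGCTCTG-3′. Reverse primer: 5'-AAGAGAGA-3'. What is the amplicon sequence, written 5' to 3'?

5'-ATTCGCTCTGTCACCATCTGTTTGGCAAAATCTTTAACCTCAATAAGTCCAACAACGTTTTCTCTCTT-3'

The forward primer matches the template at positions 40–49.
The reverse primer's reverse complement is TCTCTCTT, which matches the template at positions 100–107.
The product is the template from position 40 through 107 (68 bp).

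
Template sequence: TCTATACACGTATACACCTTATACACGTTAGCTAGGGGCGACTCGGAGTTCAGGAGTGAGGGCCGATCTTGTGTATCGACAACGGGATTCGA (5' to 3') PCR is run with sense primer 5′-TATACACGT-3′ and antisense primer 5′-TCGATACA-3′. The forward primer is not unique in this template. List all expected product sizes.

The forward primer TATACACGT matches the top strand at positions 3–11, 20–28.
The reverse primer's reverse complement is TGTATCGA, matching at positions 72–79.
Each forward site pairs with the reverse site to give a product ending at position 79: sizes 77, 60 bp.

77 bp, 60 bp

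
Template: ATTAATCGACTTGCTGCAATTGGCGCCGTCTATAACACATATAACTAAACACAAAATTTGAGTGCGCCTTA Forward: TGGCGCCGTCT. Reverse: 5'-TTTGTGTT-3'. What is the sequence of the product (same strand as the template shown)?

Scanning the template, TGGCGCCGTCT occurs at positions 21–31; this primer anneals to the bottom strand there with its 3' end pointing downstream.
Taking the reverse complement of TTTGTGTT gives AACACAAA, found at positions 48–55 on the template; the primer anneals here to the top strand with its 3' end pointing upstream.
The product is the template from position 21 through 55 (35 bp).

5'-TGGCGCCGTCTATAACACATATAACTAAACACAAA-3'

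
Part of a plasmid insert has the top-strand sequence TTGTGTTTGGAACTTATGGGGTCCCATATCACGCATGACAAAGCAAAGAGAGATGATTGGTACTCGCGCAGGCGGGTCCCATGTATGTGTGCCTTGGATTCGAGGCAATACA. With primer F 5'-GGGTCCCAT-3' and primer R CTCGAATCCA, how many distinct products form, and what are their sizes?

Two products: 86 bp, 31 bp

The forward primer GGGTCCCAT matches the top strand at positions 19–27, 74–82.
The reverse primer's reverse complement is TGGATTCGAG, matching at positions 95–104.
Each forward site pairs with the reverse site to give a product ending at position 104: sizes 86, 31 bp.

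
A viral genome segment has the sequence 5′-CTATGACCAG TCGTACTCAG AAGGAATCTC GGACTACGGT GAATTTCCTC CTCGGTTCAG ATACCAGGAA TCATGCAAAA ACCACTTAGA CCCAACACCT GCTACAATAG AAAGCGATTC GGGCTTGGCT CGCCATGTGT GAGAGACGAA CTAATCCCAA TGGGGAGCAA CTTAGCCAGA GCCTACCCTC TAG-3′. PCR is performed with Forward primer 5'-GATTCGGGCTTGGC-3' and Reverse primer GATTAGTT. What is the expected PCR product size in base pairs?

The forward primer matches the template at positions 116–129.
The reverse primer's reverse complement is AACTAATC, which matches the template at positions 149–156.
Product length = (reverse-primer end) − (forward-primer start) + 1 = 156 − 116 + 1 = 41 bp.

41 bp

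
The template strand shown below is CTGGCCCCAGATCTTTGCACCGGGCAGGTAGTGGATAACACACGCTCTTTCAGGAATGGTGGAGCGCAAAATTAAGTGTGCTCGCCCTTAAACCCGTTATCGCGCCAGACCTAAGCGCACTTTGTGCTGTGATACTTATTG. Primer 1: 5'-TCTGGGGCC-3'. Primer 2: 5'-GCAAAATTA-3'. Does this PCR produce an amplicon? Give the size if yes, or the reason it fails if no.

Primer 1 (TCTGGGGCC) has reverse complement GGCCCCAGA, which matches the top strand at positions 3–11; primer 1 anneals to the top strand there with its 3' end pointing upstream toward position 3.
Primer 2 (GCAAAATTA) matches the top strand directly at positions 66–74; it anneals to the bottom strand with its 3' end pointing downstream toward position 74.
The 3' ends diverge (primer 1 extends toward position 1, primer 2 toward position 141), so the primers never converge on a shared product.

No product — the primers' 3' ends point away from each other.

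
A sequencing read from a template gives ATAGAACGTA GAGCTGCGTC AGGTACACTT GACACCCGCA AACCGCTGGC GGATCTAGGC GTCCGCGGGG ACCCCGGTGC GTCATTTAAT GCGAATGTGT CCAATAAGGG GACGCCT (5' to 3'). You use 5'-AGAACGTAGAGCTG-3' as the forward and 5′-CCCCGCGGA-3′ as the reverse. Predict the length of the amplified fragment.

The forward primer matches the template at positions 3–16.
Taking the reverse complement of CCCCGCGGA gives TCCGCGGGG, found at positions 62–70 on the template; the primer anneals here to the top strand with its 3' end pointing upstream.
The product runs from position 3 to position 70, so its length is 70 − 3 + 1 = 68 bp.

68 bp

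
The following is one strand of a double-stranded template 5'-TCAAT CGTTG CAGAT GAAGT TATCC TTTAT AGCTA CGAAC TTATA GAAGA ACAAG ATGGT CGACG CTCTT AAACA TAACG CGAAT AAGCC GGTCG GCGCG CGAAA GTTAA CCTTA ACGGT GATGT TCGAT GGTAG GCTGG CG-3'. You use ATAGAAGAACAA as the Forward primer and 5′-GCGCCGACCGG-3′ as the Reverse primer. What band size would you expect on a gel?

57 bp

Scanning the template, ATAGAAGAACAA occurs at positions 43–54; this primer anneals to the bottom strand there with its 3' end pointing downstream.
Reverse complement of the reverse primer: CCGGTCGGCGC. This occurs on the top strand at positions 89–99.
The product runs from position 43 to position 99, so its length is 99 − 43 + 1 = 57 bp.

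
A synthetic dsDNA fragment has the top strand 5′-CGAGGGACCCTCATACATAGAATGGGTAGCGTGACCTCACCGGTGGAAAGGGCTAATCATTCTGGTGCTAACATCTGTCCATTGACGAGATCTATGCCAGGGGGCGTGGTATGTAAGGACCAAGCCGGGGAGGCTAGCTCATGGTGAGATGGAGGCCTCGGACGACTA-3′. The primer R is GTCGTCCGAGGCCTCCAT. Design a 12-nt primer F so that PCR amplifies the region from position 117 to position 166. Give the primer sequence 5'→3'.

5'-GGACCAAGCCGG-3'

The reverse primer's reverse complement ATGGAGGCCTCGGACGAC matches the template at positions 149–166; the product starts at position 117.
The forward primer is identical to the top strand over positions 117–128: GGACCAAGCCGG.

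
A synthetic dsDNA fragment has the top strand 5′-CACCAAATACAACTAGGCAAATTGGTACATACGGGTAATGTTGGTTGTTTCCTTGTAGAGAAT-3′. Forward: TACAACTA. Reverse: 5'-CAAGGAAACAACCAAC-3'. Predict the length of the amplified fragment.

Scanning the template, TACAACTA occurs at positions 8–15; this primer anneals to the bottom strand there with its 3' end pointing downstream.
The reverse primer's reverse complement is GTTGGTTGTTTCCTTG, which matches the template at positions 40–55.
The product runs from position 8 to position 55, so its length is 55 − 8 + 1 = 48 bp.

48 bp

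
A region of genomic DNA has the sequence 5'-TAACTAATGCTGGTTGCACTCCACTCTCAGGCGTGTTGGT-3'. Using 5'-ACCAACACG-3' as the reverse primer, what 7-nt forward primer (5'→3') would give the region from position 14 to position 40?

The reverse primer's reverse complement CGTGTTGGT matches the template at positions 32–40; the product starts at position 14.
The forward primer is identical to the top strand over positions 14–20: TTGCACT.

5'-TTGCACT-3'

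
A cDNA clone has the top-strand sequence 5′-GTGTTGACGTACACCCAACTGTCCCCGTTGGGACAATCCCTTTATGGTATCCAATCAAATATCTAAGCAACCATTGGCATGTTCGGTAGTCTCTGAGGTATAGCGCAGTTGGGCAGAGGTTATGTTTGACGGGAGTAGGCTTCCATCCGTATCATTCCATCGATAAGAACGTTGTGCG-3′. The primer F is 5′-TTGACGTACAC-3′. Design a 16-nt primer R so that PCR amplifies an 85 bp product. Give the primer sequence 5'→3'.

5'-TACCGAACATGCCAAT-3'

The forward primer binds at positions 4–14, so an 85 bp product ends at position 4 + 85 − 1 = 88.
The reverse primer anneals to the top strand over positions 73–88, i.e. to ATTGGCATGTTCGGTA.
Its sequence written 5'→3' is the reverse complement: TACCGAACATGCCAAT.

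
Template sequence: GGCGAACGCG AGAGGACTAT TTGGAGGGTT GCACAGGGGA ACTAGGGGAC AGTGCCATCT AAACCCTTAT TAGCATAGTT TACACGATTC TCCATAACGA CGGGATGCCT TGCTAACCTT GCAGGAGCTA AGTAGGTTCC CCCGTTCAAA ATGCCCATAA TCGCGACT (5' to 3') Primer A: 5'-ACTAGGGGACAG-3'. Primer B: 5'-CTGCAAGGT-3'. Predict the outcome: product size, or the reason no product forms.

Primer A (ACTAGGGGACAG) matches the top strand at positions 41–52; it acts as a forward primer.
Primer B's reverse complement is ACCTTGCAG, matching the top strand at positions 116–124; it acts as a reverse primer.
The 3' ends face each other across positions 41–124, giving an 84 bp product.

Yes — an 84 bp product.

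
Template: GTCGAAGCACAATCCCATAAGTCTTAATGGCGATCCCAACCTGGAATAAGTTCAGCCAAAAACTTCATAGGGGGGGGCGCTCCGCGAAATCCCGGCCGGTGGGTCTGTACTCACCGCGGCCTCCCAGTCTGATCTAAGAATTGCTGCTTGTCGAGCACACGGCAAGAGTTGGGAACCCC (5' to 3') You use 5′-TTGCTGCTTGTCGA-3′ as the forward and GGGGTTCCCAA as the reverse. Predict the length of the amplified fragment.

39 bp

Forward primer TTGCTGCTTGTCGA is found on the top strand at positions 141–154.
The reverse primer's reverse complement is TTGGGAACCCC, which matches the template at positions 169–179.
Product length = (reverse-primer end) − (forward-primer start) + 1 = 179 − 141 + 1 = 39 bp.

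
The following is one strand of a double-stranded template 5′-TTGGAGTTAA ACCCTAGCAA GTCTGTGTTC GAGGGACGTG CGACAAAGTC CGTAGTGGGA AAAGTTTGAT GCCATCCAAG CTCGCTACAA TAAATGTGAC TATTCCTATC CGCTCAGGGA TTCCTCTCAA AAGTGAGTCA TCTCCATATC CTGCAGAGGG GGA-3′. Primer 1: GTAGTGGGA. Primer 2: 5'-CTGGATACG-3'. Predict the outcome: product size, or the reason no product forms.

No product — primer 2 has no binding site in the template.

Primer 2 (CTGGATACG) does not match the top strand, and its reverse complement CGTATCCAG does not match either.
With no annealing site for primer 2, no amplification occurs.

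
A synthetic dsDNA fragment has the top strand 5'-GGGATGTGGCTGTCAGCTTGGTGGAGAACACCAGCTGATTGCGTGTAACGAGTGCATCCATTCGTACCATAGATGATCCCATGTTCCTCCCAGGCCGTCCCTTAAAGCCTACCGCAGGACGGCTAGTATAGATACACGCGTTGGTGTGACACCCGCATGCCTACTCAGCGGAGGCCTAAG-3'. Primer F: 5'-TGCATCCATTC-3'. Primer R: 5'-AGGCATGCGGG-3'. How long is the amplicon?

110 bp

Forward primer TGCATCCATTC is found on the top strand at positions 53–63.
Taking the reverse complement of AGGCATGCGGG gives CCCGCATGCCT, found at positions 152–162 on the template; the primer anneals here to the top strand with its 3' end pointing upstream.
Amplicon spans positions 53–162: 110 bp.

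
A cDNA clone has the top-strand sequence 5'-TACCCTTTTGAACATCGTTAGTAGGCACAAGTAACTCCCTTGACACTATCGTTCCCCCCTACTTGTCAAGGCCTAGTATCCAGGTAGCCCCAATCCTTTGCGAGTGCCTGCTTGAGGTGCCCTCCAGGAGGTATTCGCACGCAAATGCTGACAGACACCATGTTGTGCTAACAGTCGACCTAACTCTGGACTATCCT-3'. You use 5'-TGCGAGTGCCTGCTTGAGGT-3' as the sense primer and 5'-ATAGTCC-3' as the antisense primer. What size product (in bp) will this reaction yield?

96 bp

Scanning the template, TGCGAGTGCCTGCTTGAGGT occurs at positions 99–118; this primer anneals to the bottom strand there with its 3' end pointing downstream.
The reverse primer's reverse complement is GGACTAT, which matches the template at positions 188–194.
The product runs from position 99 to position 194, so its length is 194 − 99 + 1 = 96 bp.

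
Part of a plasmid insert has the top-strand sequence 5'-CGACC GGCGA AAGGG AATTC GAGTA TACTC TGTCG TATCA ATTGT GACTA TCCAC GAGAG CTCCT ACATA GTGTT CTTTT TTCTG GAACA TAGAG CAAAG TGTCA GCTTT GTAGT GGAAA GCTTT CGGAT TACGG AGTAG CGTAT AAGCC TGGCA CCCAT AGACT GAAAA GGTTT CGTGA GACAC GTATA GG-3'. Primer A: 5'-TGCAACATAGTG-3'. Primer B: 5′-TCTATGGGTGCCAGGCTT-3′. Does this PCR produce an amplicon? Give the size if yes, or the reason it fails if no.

Primer A (TGCAACATAGTG) does not match the top strand, and its reverse complement CACTATGTTGCA does not match either.
With no annealing site for primer A, no amplification occurs.

No product — primer A has no binding site in the template.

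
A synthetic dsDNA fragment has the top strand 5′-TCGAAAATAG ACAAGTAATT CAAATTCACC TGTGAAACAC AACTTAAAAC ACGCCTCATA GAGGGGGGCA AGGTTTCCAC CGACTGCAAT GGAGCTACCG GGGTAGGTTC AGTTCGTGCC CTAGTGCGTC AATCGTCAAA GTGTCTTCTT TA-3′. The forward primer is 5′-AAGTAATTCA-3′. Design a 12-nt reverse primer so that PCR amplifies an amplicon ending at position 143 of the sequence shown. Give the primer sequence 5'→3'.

The forward primer binds at positions 13–22; the product's 3' end on the top strand is position 143.
The reverse primer anneals to the top strand over positions 132–143, i.e. to ATCGTCAAAGTG.
Its sequence written 5'→3' is the reverse complement: CACTTTGACGAT.

5'-CACTTTGACGAT-3'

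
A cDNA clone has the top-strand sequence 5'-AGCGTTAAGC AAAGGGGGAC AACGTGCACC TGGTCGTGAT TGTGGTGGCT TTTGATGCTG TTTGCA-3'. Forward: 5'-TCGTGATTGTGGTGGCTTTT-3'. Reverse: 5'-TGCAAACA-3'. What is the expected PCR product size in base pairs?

Forward primer TCGTGATTGTGGTGGCTTTT is found on the top strand at positions 34–53.
Reverse complement of the reverse primer: TGTTTGCA. This occurs on the top strand at positions 59–66.
Amplicon spans positions 34–66: 33 bp.

33 bp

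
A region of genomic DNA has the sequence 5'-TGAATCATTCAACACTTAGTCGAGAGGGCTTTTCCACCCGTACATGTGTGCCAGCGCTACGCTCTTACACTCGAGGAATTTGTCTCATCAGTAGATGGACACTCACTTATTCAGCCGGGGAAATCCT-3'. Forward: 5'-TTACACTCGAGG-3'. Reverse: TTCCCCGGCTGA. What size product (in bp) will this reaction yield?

58 bp

The forward primer matches the template at positions 65–76.
The reverse primer's reverse complement is TCAGCCGGGGAA, which matches the template at positions 111–122.
The product runs from position 65 to position 122, so its length is 122 − 65 + 1 = 58 bp.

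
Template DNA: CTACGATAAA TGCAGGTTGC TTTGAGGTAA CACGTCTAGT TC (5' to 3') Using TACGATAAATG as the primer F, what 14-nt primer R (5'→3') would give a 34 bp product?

The forward primer binds at positions 2–12, so a 34 bp product ends at position 2 + 34 − 1 = 35.
The reverse primer anneals to the top strand over positions 22–35, i.e. to TTGAGGTAACACGT.
Its sequence written 5'→3' is the reverse complement: ACGTGTTACCTCAA.

5'-ACGTGTTACCTCAA-3'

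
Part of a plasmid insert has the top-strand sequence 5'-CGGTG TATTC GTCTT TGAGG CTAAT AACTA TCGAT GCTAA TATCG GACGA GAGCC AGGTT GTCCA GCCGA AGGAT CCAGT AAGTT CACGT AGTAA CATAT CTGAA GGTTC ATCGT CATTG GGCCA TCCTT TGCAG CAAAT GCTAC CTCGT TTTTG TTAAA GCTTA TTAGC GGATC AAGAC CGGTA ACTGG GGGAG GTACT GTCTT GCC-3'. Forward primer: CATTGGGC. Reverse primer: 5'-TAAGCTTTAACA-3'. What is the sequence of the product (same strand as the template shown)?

The forward primer matches the template at positions 116–123.
The reverse primer's reverse complement is TGTTAAAGCTTA, which matches the template at positions 154–165.
The product is the template from position 116 through 165 (50 bp).

5'-CATTGGGCCATCCTTTGCAGCAAATGCTACCTCGTTTTTGTTAAAGCTTA-3'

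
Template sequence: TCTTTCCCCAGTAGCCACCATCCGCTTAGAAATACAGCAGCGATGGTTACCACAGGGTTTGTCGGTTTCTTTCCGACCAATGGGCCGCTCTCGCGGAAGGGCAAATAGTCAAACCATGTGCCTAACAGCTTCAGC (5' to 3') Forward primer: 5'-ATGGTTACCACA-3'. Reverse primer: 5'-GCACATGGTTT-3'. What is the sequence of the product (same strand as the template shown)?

5'-ATGGTTACCACAGGGTTTGTCGGTTTCTTTCCGACCAATGGGCCGCTCTCGCGGAAGGGCAAATAGTCAAACCATGTGC-3'

Forward primer ATGGTTACCACA is found on the top strand at positions 43–54.
Reverse complement of the reverse primer: AAACCATGTGC. This occurs on the top strand at positions 111–121.
The product is the template from position 43 through 121 (79 bp).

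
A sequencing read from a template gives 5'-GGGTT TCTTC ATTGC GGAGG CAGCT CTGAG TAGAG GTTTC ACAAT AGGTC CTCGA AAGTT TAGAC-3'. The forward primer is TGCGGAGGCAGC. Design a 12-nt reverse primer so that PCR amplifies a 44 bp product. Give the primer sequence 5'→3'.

The forward primer binds at positions 13–24, so a 44 bp product ends at position 13 + 44 − 1 = 56.
The reverse primer anneals to the top strand over positions 45–56, i.e. to TAGGTCCTCGAA.
Its sequence written 5'→3' is the reverse complement: TTCGAGGACCTA.

5'-TTCGAGGACCTA-3'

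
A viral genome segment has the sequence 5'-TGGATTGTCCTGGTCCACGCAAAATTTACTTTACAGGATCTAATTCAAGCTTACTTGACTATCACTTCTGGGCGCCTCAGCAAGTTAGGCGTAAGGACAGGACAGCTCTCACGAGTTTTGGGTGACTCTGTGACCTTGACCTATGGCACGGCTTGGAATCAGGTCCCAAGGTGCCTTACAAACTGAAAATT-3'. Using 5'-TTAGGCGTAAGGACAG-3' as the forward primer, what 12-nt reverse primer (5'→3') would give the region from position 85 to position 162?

The product's 3' end on the top strand is position 162.
The reverse primer anneals to the top strand over positions 151–162, i.e. to GCTTGGAATCAG.
Its sequence written 5'→3' is the reverse complement: CTGATTCCAAGC.

5'-CTGATTCCAAGC-3'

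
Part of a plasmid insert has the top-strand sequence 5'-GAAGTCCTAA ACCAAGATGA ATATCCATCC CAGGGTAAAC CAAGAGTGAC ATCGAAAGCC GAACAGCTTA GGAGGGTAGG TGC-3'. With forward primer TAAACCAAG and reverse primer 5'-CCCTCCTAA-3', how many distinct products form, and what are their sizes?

Two products: 69 bp, 41 bp

The forward primer TAAACCAAG matches the top strand at positions 8–16, 36–44.
The reverse primer's reverse complement is TTAGGAGGG, matching at positions 68–76.
Each forward site pairs with the reverse site to give a product ending at position 76: sizes 69, 41 bp.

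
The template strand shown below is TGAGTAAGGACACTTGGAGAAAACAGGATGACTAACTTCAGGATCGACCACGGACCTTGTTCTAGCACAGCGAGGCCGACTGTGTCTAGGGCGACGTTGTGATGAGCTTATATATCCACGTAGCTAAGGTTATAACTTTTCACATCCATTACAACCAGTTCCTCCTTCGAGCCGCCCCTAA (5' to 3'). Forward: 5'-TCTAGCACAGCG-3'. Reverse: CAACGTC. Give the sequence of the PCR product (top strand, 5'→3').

Scanning the template, TCTAGCACAGCG occurs at positions 61–72; this primer anneals to the bottom strand there with its 3' end pointing downstream.
Taking the reverse complement of CAACGTC gives GACGTTG, found at positions 93–99 on the template; the primer anneals here to the top strand with its 3' end pointing upstream.
The product is the template from position 61 through 99 (39 bp).

5'-TCTAGCACAGCGAGGCCGACTGTGTCTAGGGCGACGTTG-3'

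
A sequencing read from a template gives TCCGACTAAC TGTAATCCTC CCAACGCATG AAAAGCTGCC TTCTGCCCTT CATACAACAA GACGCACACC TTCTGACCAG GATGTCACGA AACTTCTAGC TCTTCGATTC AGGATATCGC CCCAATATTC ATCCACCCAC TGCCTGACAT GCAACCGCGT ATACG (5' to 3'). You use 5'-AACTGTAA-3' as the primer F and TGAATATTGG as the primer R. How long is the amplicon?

Forward primer AACTGTAA is found on the top strand at positions 8–15.
The reverse primer's reverse complement is CCAATATTCA, which matches the template at positions 122–131.
Product length = (reverse-primer end) − (forward-primer start) + 1 = 131 − 8 + 1 = 124 bp.

124 bp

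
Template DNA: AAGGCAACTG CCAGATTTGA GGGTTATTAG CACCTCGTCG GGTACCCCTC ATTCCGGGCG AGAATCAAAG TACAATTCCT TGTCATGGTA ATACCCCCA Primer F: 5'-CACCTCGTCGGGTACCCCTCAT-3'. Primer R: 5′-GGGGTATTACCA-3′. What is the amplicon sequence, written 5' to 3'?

5'-CACCTCGTCGGGTACCCCTCATTCCGGGCGAGAATCAAAGTACAATTCCTTGTCATGGTAATACCCC-3'

The forward primer matches the template at positions 31–52.
Reverse complement of the reverse primer: TGGTAATACCCC. This occurs on the top strand at positions 86–97.
The product is the template from position 31 through 97 (67 bp).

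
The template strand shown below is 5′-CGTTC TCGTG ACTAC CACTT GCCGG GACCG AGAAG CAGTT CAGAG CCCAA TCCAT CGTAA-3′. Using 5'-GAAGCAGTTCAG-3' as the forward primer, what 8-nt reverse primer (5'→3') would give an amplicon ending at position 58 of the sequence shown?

The forward primer binds at positions 32–43; the product's 3' end on the top strand is position 58.
The reverse primer anneals to the top strand over positions 51–58, i.e. to TCCATCGT.
Its sequence written 5'→3' is the reverse complement: ACGATGGA.

5'-ACGATGGA-3'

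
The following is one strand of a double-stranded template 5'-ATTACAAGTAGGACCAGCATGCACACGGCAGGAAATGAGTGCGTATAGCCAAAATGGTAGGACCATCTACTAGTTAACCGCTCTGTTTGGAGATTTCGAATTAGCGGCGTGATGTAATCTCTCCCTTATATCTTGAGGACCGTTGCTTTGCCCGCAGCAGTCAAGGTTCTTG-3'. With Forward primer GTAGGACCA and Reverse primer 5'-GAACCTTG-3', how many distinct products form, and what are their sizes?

The forward primer GTAGGACCA matches the top strand at positions 8–16, 57–65.
The reverse primer's reverse complement is CAAGGTTC, matching at positions 162–169.
Each forward site pairs with the reverse site to give a product ending at position 169: sizes 162, 113 bp.

Two products: 162 bp, 113 bp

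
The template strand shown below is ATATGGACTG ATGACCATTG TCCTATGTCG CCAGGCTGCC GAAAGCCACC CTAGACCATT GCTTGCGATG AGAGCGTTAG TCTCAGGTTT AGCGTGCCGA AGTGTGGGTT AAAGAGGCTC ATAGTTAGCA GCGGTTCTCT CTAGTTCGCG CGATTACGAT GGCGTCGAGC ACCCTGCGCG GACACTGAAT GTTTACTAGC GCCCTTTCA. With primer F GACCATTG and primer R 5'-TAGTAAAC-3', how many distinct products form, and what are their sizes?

Two products: 186 bp, 145 bp

The forward primer GACCATTG matches the top strand at positions 13–20, 54–61.
The reverse primer's reverse complement is GTTTACTA, matching at positions 191–198.
Each forward site pairs with the reverse site to give a product ending at position 198: sizes 186, 145 bp.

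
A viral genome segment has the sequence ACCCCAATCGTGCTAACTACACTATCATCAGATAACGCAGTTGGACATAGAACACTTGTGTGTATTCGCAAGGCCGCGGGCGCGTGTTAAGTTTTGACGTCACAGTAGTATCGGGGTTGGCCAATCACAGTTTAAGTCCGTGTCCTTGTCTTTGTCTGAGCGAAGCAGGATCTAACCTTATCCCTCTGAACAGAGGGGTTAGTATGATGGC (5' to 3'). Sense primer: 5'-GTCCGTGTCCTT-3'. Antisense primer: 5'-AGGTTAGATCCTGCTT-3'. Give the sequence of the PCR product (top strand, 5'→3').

5'-GTCCGTGTCCTTGTCTTTGTCTGAGCGAAGCAGGATCTAACCT-3'

Scanning the template, GTCCGTGTCCTT occurs at positions 136–147; this primer anneals to the bottom strand there with its 3' end pointing downstream.
Reverse complement of the reverse primer: AAGCAGGATCTAACCT. This occurs on the top strand at positions 163–178.
The product is the template from position 136 through 178 (43 bp).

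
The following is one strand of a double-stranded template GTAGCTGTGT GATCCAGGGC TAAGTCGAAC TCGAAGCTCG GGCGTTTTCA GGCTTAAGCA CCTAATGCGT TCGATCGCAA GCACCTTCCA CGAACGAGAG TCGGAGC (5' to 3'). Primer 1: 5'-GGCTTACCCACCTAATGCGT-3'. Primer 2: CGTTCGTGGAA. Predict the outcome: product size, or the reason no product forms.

No product — primer 1 has no binding site in the template.

Primer 1 (GGCTTACCCACCTAATGCGT) does not match the top strand, and its reverse complement ACGCATTAGGTGGGTAAGCC does not match either.
With no annealing site for primer 1, no amplification occurs.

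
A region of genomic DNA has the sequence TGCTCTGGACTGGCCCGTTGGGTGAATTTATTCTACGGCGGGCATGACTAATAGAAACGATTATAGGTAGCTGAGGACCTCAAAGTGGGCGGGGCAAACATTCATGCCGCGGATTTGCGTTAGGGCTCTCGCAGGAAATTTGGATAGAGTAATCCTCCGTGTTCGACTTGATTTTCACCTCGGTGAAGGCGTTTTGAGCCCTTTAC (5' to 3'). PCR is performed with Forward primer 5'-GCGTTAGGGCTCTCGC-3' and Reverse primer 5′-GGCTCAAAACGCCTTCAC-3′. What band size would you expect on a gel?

Scanning the template, GCGTTAGGGCTCTCGC occurs at positions 117–132; this primer anneals to the bottom strand there with its 3' end pointing downstream.
Taking the reverse complement of GGCTCAAAACGCCTTCAC gives GTGAAGGCGTTTTGAGCC, found at positions 183–200 on the template; the primer anneals here to the top strand with its 3' end pointing upstream.
The product runs from position 117 to position 200, so its length is 200 − 117 + 1 = 84 bp.

84 bp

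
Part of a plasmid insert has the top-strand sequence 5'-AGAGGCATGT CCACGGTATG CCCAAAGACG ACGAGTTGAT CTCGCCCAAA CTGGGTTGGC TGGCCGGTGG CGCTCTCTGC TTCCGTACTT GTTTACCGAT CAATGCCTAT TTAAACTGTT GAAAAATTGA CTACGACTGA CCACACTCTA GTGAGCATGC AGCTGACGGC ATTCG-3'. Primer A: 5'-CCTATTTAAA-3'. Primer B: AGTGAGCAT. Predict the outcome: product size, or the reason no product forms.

Primer A (CCTATTTAAA) matches the top strand at positions 106–115 (3' end points downstream).
Primer B (AGTGAGCAT) also matches the top strand directly, at positions 150–158 — its reverse complement ATGCTCACT is not present.
Both primers anneal to the bottom strand with 3' ends pointing the same way, so neither can prime synthesis back toward the other.

No product — both primers anneal to the same strand and extend in the same direction.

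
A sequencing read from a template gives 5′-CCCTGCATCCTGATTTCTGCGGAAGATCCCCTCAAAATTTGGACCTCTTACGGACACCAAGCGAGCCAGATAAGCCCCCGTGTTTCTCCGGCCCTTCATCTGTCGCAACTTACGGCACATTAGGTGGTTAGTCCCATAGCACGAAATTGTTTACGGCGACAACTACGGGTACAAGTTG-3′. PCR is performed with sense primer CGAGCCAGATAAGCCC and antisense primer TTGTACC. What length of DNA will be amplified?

113 bp

Forward primer CGAGCCAGATAAGCCC is found on the top strand at positions 62–77.
Taking the reverse complement of TTGTACC gives GGTACAA, found at positions 168–174 on the template; the primer anneals here to the top strand with its 3' end pointing upstream.
The product runs from position 62 to position 174, so its length is 174 − 62 + 1 = 113 bp.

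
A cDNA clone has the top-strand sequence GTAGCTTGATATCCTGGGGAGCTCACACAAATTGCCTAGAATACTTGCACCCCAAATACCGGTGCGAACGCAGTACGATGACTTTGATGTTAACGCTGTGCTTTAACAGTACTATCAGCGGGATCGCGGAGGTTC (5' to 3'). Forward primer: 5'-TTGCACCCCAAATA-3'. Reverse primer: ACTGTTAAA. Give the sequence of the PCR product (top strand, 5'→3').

The forward primer matches the template at positions 45–58.
Reverse complement of the reverse primer: TTTAACAGT. This occurs on the top strand at positions 102–110.
The product is the template from position 45 through 110 (66 bp).

5'-TTGCACCCCAAATACCGGTGCGAACGCAGTACGATGACTTTGATGTTAACGCTGTGCTTTAACAGT-3'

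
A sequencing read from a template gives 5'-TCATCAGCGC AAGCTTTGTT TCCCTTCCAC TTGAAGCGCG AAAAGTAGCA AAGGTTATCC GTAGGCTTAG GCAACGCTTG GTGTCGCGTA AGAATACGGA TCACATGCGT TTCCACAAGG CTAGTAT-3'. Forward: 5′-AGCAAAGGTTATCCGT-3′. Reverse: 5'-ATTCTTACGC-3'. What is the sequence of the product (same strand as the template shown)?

The forward primer matches the template at positions 47–62.
The reverse primer's reverse complement is GCGTAAGAAT, which matches the template at positions 86–95.
The product is the template from position 47 through 95 (49 bp).

5'-AGCAAAGGTTATCCGTAGGCTTAGGCAACGCTTGGTGTCGCGTAAGAAT-3'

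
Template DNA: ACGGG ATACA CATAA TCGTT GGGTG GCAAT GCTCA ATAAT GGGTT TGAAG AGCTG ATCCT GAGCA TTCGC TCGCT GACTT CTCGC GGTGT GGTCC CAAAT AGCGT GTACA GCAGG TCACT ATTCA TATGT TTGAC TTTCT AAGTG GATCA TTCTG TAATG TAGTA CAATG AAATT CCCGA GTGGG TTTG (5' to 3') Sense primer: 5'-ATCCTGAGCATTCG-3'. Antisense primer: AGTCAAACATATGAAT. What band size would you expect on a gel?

The forward primer matches the template at positions 56–69.
The reverse primer's reverse complement is ATTCATATGTTTGACT, which matches the template at positions 121–136.
The product runs from position 56 to position 136, so its length is 136 − 56 + 1 = 81 bp.

81 bp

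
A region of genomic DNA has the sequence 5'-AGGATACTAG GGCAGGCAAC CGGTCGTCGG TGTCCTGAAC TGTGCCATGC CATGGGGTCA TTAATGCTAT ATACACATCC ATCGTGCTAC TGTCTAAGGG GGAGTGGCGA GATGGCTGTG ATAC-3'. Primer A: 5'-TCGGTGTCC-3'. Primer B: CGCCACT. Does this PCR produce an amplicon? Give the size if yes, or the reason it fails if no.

Primer A (TCGGTGTCC) matches the top strand at positions 27–35; it acts as a forward primer.
Primer B's reverse complement is AGTGGCG, matching the top strand at positions 103–109; it acts as a reverse primer.
The 3' ends face each other across positions 27–109, giving an 83 bp product.

Yes — an 83 bp product.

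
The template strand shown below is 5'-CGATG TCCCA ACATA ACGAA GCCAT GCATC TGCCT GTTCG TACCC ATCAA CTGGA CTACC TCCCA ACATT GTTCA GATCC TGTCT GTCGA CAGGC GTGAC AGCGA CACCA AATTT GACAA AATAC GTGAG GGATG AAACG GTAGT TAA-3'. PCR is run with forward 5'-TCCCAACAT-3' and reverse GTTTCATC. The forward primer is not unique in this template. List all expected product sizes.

134 bp, 79 bp

The forward primer TCCCAACAT matches the top strand at positions 6–14, 61–69.
The reverse primer's reverse complement is GATGAAAC, matching at positions 132–139.
Each forward site pairs with the reverse site to give a product ending at position 139: sizes 134, 79 bp.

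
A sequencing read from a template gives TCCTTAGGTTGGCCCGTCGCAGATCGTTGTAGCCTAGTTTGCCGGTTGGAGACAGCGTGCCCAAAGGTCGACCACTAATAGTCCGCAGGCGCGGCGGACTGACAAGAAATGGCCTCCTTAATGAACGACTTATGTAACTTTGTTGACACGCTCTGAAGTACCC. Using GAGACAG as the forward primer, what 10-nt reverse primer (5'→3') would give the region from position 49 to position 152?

The product's 3' end on the top strand is position 152.
The reverse primer anneals to the top strand over positions 143–152, i.e. to TTGACACGCT.
Its sequence written 5'→3' is the reverse complement: AGCGTGTCAA.

5'-AGCGTGTCAA-3'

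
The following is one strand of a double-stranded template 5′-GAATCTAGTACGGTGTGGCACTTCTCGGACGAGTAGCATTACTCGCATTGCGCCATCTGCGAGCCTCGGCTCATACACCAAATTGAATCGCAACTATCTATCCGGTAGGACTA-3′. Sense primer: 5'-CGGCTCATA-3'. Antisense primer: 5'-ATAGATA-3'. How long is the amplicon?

The forward primer matches the template at positions 67–75.
Taking the reverse complement of ATAGATA gives TATCTAT, found at positions 95–101 on the template; the primer anneals here to the top strand with its 3' end pointing upstream.
Amplicon spans positions 67–101: 35 bp.

35 bp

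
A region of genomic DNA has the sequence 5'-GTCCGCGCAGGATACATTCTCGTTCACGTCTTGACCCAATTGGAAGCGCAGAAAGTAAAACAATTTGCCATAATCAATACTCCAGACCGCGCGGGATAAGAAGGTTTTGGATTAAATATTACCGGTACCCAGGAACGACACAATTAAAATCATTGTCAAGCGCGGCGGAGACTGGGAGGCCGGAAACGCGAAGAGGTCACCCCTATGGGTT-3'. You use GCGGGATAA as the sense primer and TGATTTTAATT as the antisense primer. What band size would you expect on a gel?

The forward primer matches the template at positions 91–99.
Taking the reverse complement of TGATTTTAATT gives AATTAAAATCA, found at positions 142–152 on the template; the primer anneals here to the top strand with its 3' end pointing upstream.
The product runs from position 91 to position 152, so its length is 152 − 91 + 1 = 62 bp.

62 bp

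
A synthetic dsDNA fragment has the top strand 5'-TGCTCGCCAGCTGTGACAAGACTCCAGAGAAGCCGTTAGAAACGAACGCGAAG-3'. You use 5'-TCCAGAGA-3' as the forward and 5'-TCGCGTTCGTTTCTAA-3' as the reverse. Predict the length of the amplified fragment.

The forward primer matches the template at positions 23–30.
Reverse complement of the reverse primer: TTAGAAACGAACGCGA. This occurs on the top strand at positions 36–51.
Product length = (reverse-primer end) − (forward-primer start) + 1 = 51 − 23 + 1 = 29 bp.

29 bp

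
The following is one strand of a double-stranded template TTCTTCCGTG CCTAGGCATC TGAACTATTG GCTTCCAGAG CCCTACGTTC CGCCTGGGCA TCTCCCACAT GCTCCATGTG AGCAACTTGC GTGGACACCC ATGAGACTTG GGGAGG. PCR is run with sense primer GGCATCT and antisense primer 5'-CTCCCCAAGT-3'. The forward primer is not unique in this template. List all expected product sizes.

The forward primer GGCATCT matches the top strand at positions 15–21, 57–63.
The reverse primer's reverse complement is ACTTGGGGAG, matching at positions 106–115.
Each forward site pairs with the reverse site to give a product ending at position 115: sizes 101, 59 bp.

101 bp, 59 bp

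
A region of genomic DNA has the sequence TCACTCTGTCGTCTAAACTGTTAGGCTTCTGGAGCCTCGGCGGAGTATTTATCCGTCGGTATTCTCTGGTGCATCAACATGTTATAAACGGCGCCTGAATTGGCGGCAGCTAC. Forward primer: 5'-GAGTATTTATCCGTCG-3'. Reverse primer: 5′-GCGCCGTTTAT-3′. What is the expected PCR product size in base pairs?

Scanning the template, GAGTATTTATCCGTCG occurs at positions 43–58; this primer anneals to the bottom strand there with its 3' end pointing downstream.
Taking the reverse complement of GCGCCGTTTAT gives ATAAACGGCGC, found at positions 84–94 on the template; the primer anneals here to the top strand with its 3' end pointing upstream.
Product length = (reverse-primer end) − (forward-primer start) + 1 = 94 − 43 + 1 = 52 bp.

52 bp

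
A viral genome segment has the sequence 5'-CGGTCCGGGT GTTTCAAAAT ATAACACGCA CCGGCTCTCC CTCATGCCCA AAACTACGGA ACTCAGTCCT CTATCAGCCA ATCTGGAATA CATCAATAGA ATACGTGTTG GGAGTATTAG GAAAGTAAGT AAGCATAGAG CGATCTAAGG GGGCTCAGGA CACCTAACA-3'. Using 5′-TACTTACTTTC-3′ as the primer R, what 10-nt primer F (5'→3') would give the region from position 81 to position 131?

The reverse primer's reverse complement GAAAGTAAGTA matches the template at positions 121–131; the product starts at position 81.
The forward primer is identical to the top strand over positions 81–90: ATCTGGAATA.

5'-ATCTGGAATA-3'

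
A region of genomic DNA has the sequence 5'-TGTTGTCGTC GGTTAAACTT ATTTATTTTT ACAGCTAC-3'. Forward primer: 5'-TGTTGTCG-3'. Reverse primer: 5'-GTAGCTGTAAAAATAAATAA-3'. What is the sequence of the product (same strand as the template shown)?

The forward primer matches the template at positions 1–8.
Reverse complement of the reverse primer: TTATTTATTTTTACAGCTAC. This occurs on the top strand at positions 19–38.
The product is the template from position 1 through 38 (38 bp).

5'-TGTTGTCGTCGGTTAAACTTATTTATTTTTACAGCTAC-3'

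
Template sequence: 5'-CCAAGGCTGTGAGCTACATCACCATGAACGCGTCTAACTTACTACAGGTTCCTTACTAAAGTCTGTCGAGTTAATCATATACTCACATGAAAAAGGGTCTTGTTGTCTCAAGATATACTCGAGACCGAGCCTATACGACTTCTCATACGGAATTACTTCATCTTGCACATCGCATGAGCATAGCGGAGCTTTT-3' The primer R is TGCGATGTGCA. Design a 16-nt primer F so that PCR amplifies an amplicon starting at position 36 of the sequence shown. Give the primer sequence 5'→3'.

The reverse primer's reverse complement TGCACATCGCA matches the template at positions 164–174; the product starts at position 36.
The forward primer is identical to the top strand over positions 36–51: AACTTACTACAGGTTC.

5'-AACTTACTACAGGTTC-3'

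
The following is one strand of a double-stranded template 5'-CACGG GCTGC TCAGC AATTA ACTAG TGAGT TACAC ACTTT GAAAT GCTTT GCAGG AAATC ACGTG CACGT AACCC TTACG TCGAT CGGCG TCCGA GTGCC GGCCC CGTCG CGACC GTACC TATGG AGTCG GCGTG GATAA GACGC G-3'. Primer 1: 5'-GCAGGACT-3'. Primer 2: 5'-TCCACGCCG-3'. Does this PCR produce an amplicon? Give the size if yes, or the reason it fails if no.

Primer 1 (GCAGGACT) does not match the top strand, and its reverse complement AGTCCTGC does not match either.
With no annealing site for primer 1, no amplification occurs.

No product — primer 1 has no binding site in the template.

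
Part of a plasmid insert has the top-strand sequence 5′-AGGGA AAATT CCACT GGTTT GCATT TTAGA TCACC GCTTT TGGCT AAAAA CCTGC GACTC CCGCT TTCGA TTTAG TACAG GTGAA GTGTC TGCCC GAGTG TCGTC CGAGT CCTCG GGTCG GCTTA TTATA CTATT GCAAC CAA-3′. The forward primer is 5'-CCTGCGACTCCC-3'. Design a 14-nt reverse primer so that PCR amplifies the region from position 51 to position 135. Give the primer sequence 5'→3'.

The product's 3' end on the top strand is position 135.
The reverse primer anneals to the top strand over positions 122–135, i.e. to CTTATTATACTATT.
Its sequence written 5'→3' is the reverse complement: AATAGTATAATAAG.

5'-AATAGTATAATAAG-3'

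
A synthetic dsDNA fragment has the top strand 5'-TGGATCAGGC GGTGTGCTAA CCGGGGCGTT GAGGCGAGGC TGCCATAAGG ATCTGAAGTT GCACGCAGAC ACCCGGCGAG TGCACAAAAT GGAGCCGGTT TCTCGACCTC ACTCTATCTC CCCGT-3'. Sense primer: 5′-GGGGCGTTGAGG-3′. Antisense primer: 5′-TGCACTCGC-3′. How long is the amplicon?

62 bp

The forward primer matches the template at positions 23–34.
Taking the reverse complement of TGCACTCGC gives GCGAGTGCA, found at positions 76–84 on the template; the primer anneals here to the top strand with its 3' end pointing upstream.
Product length = (reverse-primer end) − (forward-primer start) + 1 = 84 − 23 + 1 = 62 bp.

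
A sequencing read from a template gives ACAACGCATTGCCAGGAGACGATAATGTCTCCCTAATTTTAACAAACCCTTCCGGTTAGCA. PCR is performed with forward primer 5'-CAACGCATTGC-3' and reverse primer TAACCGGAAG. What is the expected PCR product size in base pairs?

57 bp

The forward primer matches the template at positions 2–12.
The reverse primer's reverse complement is CTTCCGGTTA, which matches the template at positions 49–58.
The product runs from position 2 to position 58, so its length is 58 − 2 + 1 = 57 bp.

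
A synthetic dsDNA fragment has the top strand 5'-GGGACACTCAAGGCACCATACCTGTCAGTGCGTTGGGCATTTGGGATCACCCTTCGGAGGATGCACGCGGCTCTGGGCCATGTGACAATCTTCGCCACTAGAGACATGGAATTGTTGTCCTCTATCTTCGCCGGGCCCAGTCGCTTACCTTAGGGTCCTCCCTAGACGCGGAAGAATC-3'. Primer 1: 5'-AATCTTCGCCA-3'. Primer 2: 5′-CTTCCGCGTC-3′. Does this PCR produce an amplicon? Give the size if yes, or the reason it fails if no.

Primer 1 (AATCTTCGCCA) matches the top strand at positions 87–97; it acts as a forward primer.
Primer 2's reverse complement is GACGCGGAAG, matching the top strand at positions 165–174; it acts as a reverse primer.
The 3' ends face each other across positions 87–174, giving an 88 bp product.

Yes — an 88 bp product.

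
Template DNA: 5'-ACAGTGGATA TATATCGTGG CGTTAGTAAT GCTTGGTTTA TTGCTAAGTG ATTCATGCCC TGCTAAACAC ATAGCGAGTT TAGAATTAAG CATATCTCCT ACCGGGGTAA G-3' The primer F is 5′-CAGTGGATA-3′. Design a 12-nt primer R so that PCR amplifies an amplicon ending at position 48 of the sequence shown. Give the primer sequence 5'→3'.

The forward primer binds at positions 2–10; the product's 3' end on the top strand is position 48.
The reverse primer anneals to the top strand over positions 37–48, i.e. to TTTATTGCTAAG.
Its sequence written 5'→3' is the reverse complement: CTTAGCAATAAA.

5'-CTTAGCAATAAA-3'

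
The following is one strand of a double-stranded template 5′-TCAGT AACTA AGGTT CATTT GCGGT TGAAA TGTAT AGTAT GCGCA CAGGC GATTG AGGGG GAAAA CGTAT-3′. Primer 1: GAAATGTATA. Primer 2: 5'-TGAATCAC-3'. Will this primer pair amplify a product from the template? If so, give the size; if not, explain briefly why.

Primer 2 (TGAATCAC) does not match the top strand, and its reverse complement GTGATTCA does not match either.
With no annealing site for primer 2, no amplification occurs.

No product — primer 2 has no binding site in the template.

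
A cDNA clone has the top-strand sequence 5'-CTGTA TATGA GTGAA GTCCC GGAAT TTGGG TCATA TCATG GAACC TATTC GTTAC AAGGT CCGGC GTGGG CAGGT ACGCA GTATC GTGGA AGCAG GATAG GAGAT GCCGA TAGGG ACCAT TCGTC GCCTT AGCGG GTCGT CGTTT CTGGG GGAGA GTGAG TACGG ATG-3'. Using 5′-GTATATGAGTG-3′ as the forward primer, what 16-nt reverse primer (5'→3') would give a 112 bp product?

5'-CCTATCGGCATCTCCT-3'

The forward primer binds at positions 3–13, so a 112 bp product ends at position 3 + 112 − 1 = 114.
The reverse primer anneals to the top strand over positions 99–114, i.e. to AGGAGATGCCGATAGG.
Its sequence written 5'→3' is the reverse complement: CCTATCGGCATCTCCT.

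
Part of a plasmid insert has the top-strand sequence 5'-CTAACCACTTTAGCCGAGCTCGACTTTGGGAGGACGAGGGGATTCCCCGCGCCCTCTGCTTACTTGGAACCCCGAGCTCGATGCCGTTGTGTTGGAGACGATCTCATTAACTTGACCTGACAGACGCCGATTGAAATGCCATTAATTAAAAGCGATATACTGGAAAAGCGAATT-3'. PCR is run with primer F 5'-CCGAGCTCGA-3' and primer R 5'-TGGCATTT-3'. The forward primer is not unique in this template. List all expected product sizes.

128 bp, 70 bp

The forward primer CCGAGCTCGA matches the top strand at positions 14–23, 72–81.
The reverse primer's reverse complement is AAATGCCA, matching at positions 134–141.
Each forward site pairs with the reverse site to give a product ending at position 141: sizes 128, 70 bp.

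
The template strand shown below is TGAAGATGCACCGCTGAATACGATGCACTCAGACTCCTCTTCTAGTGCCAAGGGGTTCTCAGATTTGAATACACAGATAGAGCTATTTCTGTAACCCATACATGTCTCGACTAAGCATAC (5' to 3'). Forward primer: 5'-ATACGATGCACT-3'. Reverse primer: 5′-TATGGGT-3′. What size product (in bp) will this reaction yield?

Forward primer ATACGATGCACT is found on the top strand at positions 18–29.
Reverse complement of the reverse primer: ACCCATA. This occurs on the top strand at positions 94–100.
Amplicon spans positions 18–100: 83 bp.

83 bp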